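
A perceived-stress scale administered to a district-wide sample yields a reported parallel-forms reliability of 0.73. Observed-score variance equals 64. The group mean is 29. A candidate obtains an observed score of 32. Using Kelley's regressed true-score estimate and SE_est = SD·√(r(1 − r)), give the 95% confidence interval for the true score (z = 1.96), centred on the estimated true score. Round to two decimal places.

[24.23, 38.15]

SD = √64 ≃ 8.000
T̂ = 0.730(32) + 0.270(29) ≃ 31.190
SE_est = 8.000·√[r(1 − r)] ≃ 3.552
CI = 31.190 ± 1.96 × 3.552 → [24.229, 38.151]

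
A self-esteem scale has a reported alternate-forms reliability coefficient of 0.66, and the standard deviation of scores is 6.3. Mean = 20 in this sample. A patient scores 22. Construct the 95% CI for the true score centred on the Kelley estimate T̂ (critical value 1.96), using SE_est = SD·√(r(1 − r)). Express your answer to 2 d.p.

[15.47, 27.17]

Estimated true score = 0.6600·22 + (1 − 0.6600)·20 ≈ 21.3200
SE_est = 6.3000·√[r(1 − r)] ≈ 2.9844
CI = 21.3200 ± 1.96 · 2.9844 → [15.4706, 27.1694]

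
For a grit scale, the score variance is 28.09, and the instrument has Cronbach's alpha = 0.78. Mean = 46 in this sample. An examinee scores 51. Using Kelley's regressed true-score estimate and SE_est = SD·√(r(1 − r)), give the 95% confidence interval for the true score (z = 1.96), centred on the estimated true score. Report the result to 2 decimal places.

[45.60, 54.20]

SD = √28.09 = 5.30000
T̂ = 0.78000(51) + 0.22000(46) ≃ 49.90000
SE_est = SD * √(r(1 − r)) = 5.30000 * √0.17160 ≃ 5.30000 * 0.41425 ≃ 2.19551
CI = 49.90000 ± 1.96 * 2.19551 → [45.59681, 54.20319]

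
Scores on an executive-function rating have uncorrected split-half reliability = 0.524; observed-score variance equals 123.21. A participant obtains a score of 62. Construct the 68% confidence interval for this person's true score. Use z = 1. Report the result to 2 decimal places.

SD = √123.21 ≃ 11.1000
Full-length reliability (Spearman-Brown) = 2(0.524)/(1+0.524) ≃ 0.6877
SEM = 11.1000 × √(1 − 0.6877) = 11.1000 × √0.3123 ≃ 11.1000 × 0.5589 ≃ 6.2035
Margin = 1 × 6.2035 ≃ 6.2035
Interval: (55.7965, 68.2035)

[55.80, 68.20]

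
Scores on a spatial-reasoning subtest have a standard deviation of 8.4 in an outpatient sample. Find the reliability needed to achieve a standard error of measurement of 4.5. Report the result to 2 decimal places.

r = 1 − (4.50000/8.4)² ≈ 1 − 0.28699 ≈ 0.71301

0.71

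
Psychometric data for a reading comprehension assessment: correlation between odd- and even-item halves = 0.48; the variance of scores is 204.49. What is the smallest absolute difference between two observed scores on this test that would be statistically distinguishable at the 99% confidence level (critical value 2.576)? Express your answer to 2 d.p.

SD = √204.49 ≈ 14.300
r_full = 2·0.48 / (1 + 0.48) ≈ 0.649
SEM = 14.300 × √(1 − 0.649) = 14.300 × √0.351 ≈ 14.300 × 0.593 ≈ 8.476
Standard error of the difference = 8.476·√2 ≈ 11.987
Minimum reliable difference = 2.576 × SE_diff ≈ 2.576 × 11.987 ≈ 30.879

30.88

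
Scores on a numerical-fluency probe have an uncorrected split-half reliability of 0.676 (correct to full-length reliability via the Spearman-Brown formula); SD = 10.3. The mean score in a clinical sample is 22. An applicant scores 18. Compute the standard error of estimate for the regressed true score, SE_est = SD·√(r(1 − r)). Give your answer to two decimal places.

4.07

Full-length reliability (Spearman-Brown) = 2(0.676)/(1+0.676) ≈ 0.8067
SE_est = SD * √(r(1 − r)) = 10.3000 * √0.1559 ≈ 10.3000 * 0.3949 ≈ 4.0675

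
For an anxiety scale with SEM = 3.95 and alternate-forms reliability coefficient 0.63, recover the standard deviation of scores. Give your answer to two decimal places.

6.49

SD = SEM / √(1 − r) = 3.95 / √0.3700 ≈ 3.95 / 0.6083 ≈ 6.4938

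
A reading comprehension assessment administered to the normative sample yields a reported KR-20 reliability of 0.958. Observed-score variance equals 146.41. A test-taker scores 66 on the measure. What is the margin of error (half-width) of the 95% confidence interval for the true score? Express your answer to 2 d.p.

SD = √146.41 ≃ 12.100
SEM = 12.100*√(1 − 0.958) ≃ 2.480
Margin = 1.96 * 2.480 ≃ 4.860

4.86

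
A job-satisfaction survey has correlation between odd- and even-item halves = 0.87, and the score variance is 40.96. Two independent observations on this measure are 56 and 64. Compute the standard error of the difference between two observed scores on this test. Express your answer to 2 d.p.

2.39

SD = √40.96 ≈ 6.400
Full-length reliability (Spearman-Brown) = 2(0.87)/(1+0.87) ≈ 0.930
The standard error of measurement is 6.400·√(1 − 0.930) ≈ 6.400·0.264 ≈ 1.687.
Standard error of the difference = 1.687·√2 ≈ 2.386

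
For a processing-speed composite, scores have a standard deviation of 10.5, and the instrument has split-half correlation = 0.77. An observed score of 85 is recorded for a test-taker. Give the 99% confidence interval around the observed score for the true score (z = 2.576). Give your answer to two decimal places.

Spearman-Brown: r = 2(0.77) / (1 + 0.77) = 1.540 / 1.770 ≃ 0.870
SEM = 10.500·√(1 − 0.870) ≃ 3.785
2.576 · SEM ≃ 9.750
CI = 85 ± 9.750 → [75.250, 94.750]

[75.25, 94.75]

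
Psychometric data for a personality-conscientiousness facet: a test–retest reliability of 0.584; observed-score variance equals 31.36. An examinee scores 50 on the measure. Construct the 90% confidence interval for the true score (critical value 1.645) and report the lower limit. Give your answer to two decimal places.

σ = 31.36^(1/2) = 5.600
The standard error of measurement is 5.600·√(1 − 0.584) ≈ 5.600·0.645 ≈ 3.612.
1.645 · SEM ≈ 5.942
Lower bound: 50 − 5.942 = 44.058

44.06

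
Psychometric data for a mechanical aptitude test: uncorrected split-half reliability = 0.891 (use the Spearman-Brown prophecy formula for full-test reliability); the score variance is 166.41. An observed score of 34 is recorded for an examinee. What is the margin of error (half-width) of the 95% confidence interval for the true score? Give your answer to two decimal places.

σ = 166.41^(1/2) = 12.900
r_full = 2·0.891 / (1 + 0.891) ≈ 0.942
The standard error of measurement is 12.900·√(1 − 0.942) ≈ 12.900·0.240 ≈ 3.097.
Half-width = 1.96·3.097 ≈ 6.070

6.07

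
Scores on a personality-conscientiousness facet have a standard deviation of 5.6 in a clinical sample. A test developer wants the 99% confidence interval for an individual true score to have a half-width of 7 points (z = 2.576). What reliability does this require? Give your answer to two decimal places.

SEM needed = half-width / z = 7/2.576 ≈ 2.7174
r = 1 − (SEM / SD)² = 1 − (2.7174 / 5.6)² ≈ 1 − 0.2355 ≈ 0.7645

0.76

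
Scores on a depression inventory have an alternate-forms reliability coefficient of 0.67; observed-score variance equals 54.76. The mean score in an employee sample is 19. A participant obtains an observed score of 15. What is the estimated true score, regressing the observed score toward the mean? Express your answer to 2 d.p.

16.32

T̂ = 0.670(15) + 0.330(19) ≈ 16.320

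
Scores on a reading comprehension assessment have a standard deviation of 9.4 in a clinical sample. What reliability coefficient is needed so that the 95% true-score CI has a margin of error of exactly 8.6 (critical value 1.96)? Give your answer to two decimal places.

0.78

Required SEM = 8.6 / 1.96 ≈ 4.38776
Required reliability = 1 − (SEM/SD)² = 1 − 0.21789 ≈ 0.78211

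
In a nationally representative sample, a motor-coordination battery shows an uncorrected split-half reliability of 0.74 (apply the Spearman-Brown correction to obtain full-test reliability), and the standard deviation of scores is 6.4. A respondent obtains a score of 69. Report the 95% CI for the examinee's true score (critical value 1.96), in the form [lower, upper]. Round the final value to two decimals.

[64.15, 73.85]

Spearman-Brown: r = 2(0.74) / (1 + 0.74) = 1.480 / 1.740 ≈ 0.851
SEM = 6.400 * √(1 − 0.851) = 6.400 * √0.149 ≈ 6.400 * 0.387 ≈ 2.474
1.96 * SEM ≈ 4.849
95% CI: 69 ± 4.849 = [64.151, 73.849]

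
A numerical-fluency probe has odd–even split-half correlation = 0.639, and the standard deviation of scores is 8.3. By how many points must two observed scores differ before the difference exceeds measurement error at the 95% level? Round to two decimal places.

Full-length reliability (Spearman-Brown) = 2(0.639)/(1+0.639) ≈ 0.77974
SEM = 8.30000×√(1 − 0.77974) ≈ 3.89531
SE_diff = √2 × SEM ≈ 5.50880
Minimum reliable difference = 1.96 × SE_diff ≈ 1.96 × 5.50880 ≈ 10.79725

10.80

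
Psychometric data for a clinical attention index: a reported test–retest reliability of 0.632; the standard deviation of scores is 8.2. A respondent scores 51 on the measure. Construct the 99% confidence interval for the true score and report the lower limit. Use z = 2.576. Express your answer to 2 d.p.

38.19

SEM = 8.200×√(1 − 0.632) ≃ 4.974
2.576 × SEM ≃ 12.814
Lower limit = 51 − 12.814 ≃ 38.186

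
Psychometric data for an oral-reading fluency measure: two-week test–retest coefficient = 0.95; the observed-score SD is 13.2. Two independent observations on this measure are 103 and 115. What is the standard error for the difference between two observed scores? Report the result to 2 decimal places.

4.17

SEM = 13.20000·√(1 − 0.95000) ≃ 2.95161
SE_diff = SEM · √2 ≃ 2.95161 · 1.41421 ≃ 4.17421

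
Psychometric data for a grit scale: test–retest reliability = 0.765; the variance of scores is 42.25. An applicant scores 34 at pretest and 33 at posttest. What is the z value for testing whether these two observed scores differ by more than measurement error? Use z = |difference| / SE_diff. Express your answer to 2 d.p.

SD = √42.25 = 6.50000
The standard error of measurement is 6.50000·√(1 − 0.76500) ≃ 6.50000·0.48477 ≃ 3.15099.
SE_diff = SEM · √2 ≃ 3.15099 · 1.41421 ≃ 4.45618
z = 1 / 4.45618 ≃ 0.22441

0.22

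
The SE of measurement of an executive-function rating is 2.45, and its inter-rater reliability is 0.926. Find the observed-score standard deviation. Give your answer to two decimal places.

9.01

SD = SEM / √(1 − r) = 2.45 / √0.074 ≈ 2.45 / 0.272 ≈ 9.006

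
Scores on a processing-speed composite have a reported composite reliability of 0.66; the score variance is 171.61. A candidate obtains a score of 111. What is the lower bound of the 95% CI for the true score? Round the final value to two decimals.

σ = 171.61^(1/2) = 13.100
SEM = 13.100·√(1 − 0.660) ≈ 7.639
Half-width = 1.96·7.639 ≈ 14.972
Lower limit = 111 − 14.972 ≈ 96.028

96.03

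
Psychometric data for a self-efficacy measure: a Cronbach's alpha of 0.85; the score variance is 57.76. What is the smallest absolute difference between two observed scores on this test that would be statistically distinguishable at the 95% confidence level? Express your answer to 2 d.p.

SD = √57.76 = 7.6000
SEM = 7.6000 · √(1 − 0.8500) = 7.6000 · √0.1500 ≈ 7.6000 · 0.3873 ≈ 2.9435
SE_diff = SEM · √2 ≈ 2.9435 · 1.4142 ≈ 4.1627
Minimum reliable difference = 1.96 · SE_diff ≈ 1.96 · 4.1627 ≈ 8.1589

8.16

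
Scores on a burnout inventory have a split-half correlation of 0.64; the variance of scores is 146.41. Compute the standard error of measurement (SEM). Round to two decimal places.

5.67

SD = √146.41 = 12.100
Spearman-Brown: r = 2(0.64) / (1 + 0.64) = 1.280 / 1.640 ≈ 0.780
SEM = 12.100*√(1 − 0.780) ≈ 5.669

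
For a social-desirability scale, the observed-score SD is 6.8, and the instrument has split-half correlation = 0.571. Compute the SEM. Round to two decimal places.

3.55

Full-length reliability (Spearman-Brown) = 2(0.571)/(1+0.571) ≈ 0.727
SEM = 6.800 · √(1 − 0.727) = 6.800 · √0.273 ≈ 6.800 · 0.523 ≈ 3.553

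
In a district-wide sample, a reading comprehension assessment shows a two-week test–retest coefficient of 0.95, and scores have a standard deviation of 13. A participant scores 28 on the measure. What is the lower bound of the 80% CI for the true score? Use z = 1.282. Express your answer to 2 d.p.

24.27

SEM = 13.0000·√(1 − 0.9500) ≃ 2.9069
Margin = 1.282 · 2.9069 ≃ 3.7266
Lower bound: 28 − 3.7266 = 24.2734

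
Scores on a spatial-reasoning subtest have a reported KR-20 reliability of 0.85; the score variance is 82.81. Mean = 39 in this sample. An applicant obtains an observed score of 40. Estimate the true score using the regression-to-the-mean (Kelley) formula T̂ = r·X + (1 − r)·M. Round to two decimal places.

T̂ = r·X + (1 − r)·M = 0.8500×40 + 0.1500×39 = 34.0000 + 5.8500 ≈ 39.8500

39.85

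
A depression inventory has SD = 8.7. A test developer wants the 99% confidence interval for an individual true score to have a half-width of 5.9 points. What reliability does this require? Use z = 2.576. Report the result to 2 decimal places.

SEM needed = half-width / z = 5.9/2.576 ≈ 2.2904
Required reliability = 1 − (SEM/SD)² = 1 − 0.0693 ≈ 0.9307

0.93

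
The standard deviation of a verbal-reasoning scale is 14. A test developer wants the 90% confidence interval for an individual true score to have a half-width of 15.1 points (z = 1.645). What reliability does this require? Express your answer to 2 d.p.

0.57

Required SEM = 15.1 / 1.645 ≃ 9.179
r = 1 − (SEM / SD)² = 1 − (9.179 / 14)² ≃ 1 − 0.430 ≃ 0.570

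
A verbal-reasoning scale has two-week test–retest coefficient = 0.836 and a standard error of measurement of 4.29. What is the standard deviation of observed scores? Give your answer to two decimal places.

SD = 4.29 / √(1 − 0.836) ≈ 10.593

10.59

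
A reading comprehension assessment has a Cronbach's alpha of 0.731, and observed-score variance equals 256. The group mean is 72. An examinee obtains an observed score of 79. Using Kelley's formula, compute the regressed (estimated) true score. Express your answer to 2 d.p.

77.12

Estimated true score = 0.7310×79 + (1 − 0.7310)×72 ≈ 77.1170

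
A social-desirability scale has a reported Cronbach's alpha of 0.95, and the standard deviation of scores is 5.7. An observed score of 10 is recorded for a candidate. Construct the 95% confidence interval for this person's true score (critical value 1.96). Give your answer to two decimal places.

[7.50, 12.50]

SEM = 5.7000 * √(1 − 0.9500) = 5.7000 * √0.0500 ≈ 5.7000 * 0.2236 ≈ 1.2746
Half-width = 1.96*1.2746 ≈ 2.4981
95% CI: 10 ± 2.4981 = [7.5019, 12.4981]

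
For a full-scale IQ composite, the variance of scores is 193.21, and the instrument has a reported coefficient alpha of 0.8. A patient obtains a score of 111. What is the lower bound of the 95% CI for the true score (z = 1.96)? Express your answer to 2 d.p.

σ = 193.21^(1/2) = 13.9000
The standard error of measurement is 13.9000·√(1 − 0.8000) ≈ 13.9000·0.4472 ≈ 6.2163.
Margin = 1.96 · 6.2163 ≈ 12.1839
Lower bound: 111 − 12.1839 = 98.8161

98.82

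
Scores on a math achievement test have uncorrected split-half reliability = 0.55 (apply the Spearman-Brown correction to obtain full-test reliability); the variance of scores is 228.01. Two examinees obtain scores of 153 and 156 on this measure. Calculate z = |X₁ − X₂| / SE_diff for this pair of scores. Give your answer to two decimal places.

0.26

σ = 228.01^(1/2) = 15.10000
r_full = 2·0.55 / (1 + 0.55) ≈ 0.70968
SEM = 15.10000 * √(1 − 0.70968) = 15.10000 * √0.29032 ≈ 15.10000 * 0.53882 ≈ 8.13612
Standard error of the difference = 8.13612·√2 ≈ 11.50621
z = |153 − 156| / 11.50621 = 3 / 11.50621 ≈ 0.26073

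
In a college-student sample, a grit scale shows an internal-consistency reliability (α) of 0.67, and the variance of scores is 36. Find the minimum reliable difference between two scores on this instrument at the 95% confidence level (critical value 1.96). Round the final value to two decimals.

9.55

σ = 36^(1/2) = 6.0000
SEM = 6.0000 · √(1 − 0.6700) = 6.0000 · √0.3300 ≈ 6.0000 · 0.5745 ≈ 3.4467
Standard error of the difference = 3.4467·√2 ≈ 4.8744
Smallest detectable difference = 1.96·4.8744 ≈ 9.5539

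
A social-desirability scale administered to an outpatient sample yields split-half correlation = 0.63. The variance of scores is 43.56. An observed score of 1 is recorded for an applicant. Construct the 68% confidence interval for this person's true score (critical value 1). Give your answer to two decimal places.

SD = √43.56 ≈ 6.6000
Spearman-Brown: r = 2(0.63) / (1 + 0.63) = 1.2600 / 1.6300 ≈ 0.7730
The standard error of measurement is 6.6000×√(1 − 0.7730) ≈ 6.6000×0.4764 ≈ 3.1445.
1 × SEM ≈ 3.1445
CI = 1 ± 3.1445 → [-2.1445, 4.1445]

[-2.14, 4.14]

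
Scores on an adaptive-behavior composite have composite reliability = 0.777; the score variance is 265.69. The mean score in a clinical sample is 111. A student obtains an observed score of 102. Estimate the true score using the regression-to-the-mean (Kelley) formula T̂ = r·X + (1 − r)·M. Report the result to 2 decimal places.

104.01

Estimated true score = 0.777×102 + (1 − 0.777)×111 ≈ 104.007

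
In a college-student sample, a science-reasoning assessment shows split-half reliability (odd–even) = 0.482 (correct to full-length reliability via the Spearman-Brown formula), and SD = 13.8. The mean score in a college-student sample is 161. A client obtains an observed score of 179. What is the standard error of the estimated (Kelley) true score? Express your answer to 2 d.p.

6.58

Spearman-Brown: r = 2(0.482) / (1 + 0.482) = 0.9640 / 1.4820 ≈ 0.6505
SE_est = 13.8000·√[r(1 − r)] ≈ 6.5801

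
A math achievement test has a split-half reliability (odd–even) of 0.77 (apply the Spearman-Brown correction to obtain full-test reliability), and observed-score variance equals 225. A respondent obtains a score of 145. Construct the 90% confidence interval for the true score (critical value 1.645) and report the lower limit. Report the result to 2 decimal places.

136.11

SD = √225 = 15.000
Spearman-Brown: r = 2(0.77) / (1 + 0.77) = 1.540 / 1.770 ≈ 0.870
SEM = 15.000 · √(1 − 0.870) = 15.000 · √0.130 ≈ 15.000 · 0.360 ≈ 5.407
Margin = 1.645 · 5.407 ≈ 8.895
Lower limit = 145 − 8.895 ≈ 136.105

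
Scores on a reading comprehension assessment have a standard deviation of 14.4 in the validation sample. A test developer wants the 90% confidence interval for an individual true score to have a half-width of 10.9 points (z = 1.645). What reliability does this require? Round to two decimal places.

0.79

SEM needed = half-width / z = 10.9/1.645 ≈ 6.626
r = 1 − (6.626/14.4)² ≈ 1 − 0.212 ≈ 0.788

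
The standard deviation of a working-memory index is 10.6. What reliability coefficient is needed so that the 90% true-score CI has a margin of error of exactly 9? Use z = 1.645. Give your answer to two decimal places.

Required SEM = 9 / 1.645 ≃ 5.471
r = 1 − (5.471/10.6)² ≃ 1 − 0.266 ≃ 0.734

0.73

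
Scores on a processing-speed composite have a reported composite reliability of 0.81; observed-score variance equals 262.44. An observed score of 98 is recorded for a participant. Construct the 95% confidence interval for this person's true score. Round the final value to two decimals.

[84.16, 111.84]

SD = √262.44 ≈ 16.2000
SEM = 16.2000·√(1 − 0.8100) ≈ 7.0614
Half-width = 1.96·7.0614 ≈ 13.8404
95% CI: 98 ± 13.8404 = [84.1596, 111.8404]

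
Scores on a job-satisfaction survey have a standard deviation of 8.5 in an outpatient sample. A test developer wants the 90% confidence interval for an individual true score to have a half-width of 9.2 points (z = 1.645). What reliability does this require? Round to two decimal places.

SEM needed = half-width / z = 9.2/1.645 ≃ 5.59271
r = 1 − (SEM / SD)² = 1 − (5.59271 / 8.5)² ≃ 1 − 0.43292 ≃ 0.56708

0.57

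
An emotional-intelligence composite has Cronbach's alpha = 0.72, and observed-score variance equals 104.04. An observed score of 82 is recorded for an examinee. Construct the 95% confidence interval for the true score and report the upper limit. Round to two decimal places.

92.58

σ = 104.04^(1/2) = 10.2000
SEM = 10.2000 * √(1 − 0.7200) = 10.2000 * √0.2800 ≈ 10.2000 * 0.5292 ≈ 5.3973
Margin = 1.96 * 5.3973 ≈ 10.5788
Upper limit = 82 + 10.5788 ≈ 92.5788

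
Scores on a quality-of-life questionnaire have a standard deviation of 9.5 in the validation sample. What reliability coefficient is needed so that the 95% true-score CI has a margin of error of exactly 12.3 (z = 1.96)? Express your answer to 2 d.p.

Required SEM = 12.3 / 1.96 ≈ 6.276
r = 1 − (SEM / SD)² = 1 − (6.276 / 9.5)² ≈ 1 − 0.436 ≈ 0.564

0.56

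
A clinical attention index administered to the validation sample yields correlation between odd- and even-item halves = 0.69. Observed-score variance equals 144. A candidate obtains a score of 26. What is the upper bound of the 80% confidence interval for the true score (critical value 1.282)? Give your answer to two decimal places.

32.59

SD = √144 = 12.000
Spearman-Brown: r = 2(0.69) / (1 + 0.69) = 1.380 / 1.690 ≈ 0.817
SEM = 12.000·√(1 − 0.817) ≈ 5.139
Half-width = 1.282·5.139 ≈ 6.589
Upper bound: 26 + 6.589 = 32.589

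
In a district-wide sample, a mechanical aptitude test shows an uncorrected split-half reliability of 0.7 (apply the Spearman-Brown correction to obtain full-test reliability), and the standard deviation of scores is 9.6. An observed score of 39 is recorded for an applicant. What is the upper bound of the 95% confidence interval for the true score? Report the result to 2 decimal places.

46.90

Full-length reliability (Spearman-Brown) = 2(0.7)/(1+0.7) ≈ 0.8235
SEM = 9.6000 × √(1 − 0.8235) = 9.6000 × √0.1765 ≈ 9.6000 × 0.4201 ≈ 4.0328
Margin = 1.96 × 4.0328 ≈ 7.9043
Upper bound: 39 + 7.9043 = 46.9043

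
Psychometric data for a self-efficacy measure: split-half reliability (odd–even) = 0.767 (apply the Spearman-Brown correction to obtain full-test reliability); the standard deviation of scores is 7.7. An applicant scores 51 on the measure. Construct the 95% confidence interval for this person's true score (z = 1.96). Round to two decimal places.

Spearman-Brown: r = 2(0.767) / (1 + 0.767) = 1.5340 / 1.7670 ≈ 0.8681
SEM = 7.7000 · √(1 − 0.8681) = 7.7000 · √0.1319 ≈ 7.7000 · 0.3631 ≈ 2.7961
1.96 · SEM ≈ 5.4803
95% CI: 51 ± 5.4803 = [45.5197, 56.4803]

[45.52, 56.48]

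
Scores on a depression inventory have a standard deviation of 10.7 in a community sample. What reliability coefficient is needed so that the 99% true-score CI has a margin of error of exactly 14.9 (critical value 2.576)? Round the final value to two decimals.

0.71

Required SEM = 14.9 / 2.576 ≈ 5.78416
r = 1 − (SEM / SD)² = 1 − (5.78416 / 10.7)² ≈ 1 − 0.29222 ≈ 0.70778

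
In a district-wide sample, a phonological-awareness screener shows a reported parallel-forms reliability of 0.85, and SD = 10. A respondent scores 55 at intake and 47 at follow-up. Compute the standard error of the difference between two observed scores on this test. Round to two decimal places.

SEM = 10.0000 * √(1 − 0.8500) = 10.0000 * √0.1500 ≈ 10.0000 * 0.3873 ≈ 3.8730
SE_diff = SEM * √2 ≈ 3.8730 * 1.4142 ≈ 5.4772

5.48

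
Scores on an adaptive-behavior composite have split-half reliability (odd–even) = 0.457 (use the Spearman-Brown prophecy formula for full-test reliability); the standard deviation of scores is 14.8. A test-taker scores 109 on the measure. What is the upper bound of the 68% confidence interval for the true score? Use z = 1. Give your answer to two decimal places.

118.04

Full-length reliability (Spearman-Brown) = 2(0.457)/(1+0.457) ≈ 0.627
The standard error of measurement is 14.800·√(1 − 0.627) ≈ 14.800·0.610 ≈ 9.035.
1 · SEM ≈ 9.035
Upper limit = 109 + 9.035 ≈ 118.035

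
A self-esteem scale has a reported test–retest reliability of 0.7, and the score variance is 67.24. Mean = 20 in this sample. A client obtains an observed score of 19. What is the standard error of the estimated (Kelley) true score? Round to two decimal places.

3.76

σ = 67.24^(1/2) = 8.200
SE_est = 8.200·√[r(1 − r)] ≈ 3.758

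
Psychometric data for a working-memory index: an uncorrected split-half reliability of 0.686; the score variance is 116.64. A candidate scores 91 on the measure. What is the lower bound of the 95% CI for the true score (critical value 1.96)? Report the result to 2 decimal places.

SD = √116.64 ≈ 10.8000
Spearman-Brown: r = 2(0.686) / (1 + 0.686) = 1.3720 / 1.6860 ≈ 0.8138
The standard error of measurement is 10.8000×√(1 − 0.8138) ≈ 10.8000×0.4316 ≈ 4.6608.
Margin = 1.96 × 4.6608 ≈ 9.1352
Lower limit = 91 − 9.1352 ≈ 81.8648

81.86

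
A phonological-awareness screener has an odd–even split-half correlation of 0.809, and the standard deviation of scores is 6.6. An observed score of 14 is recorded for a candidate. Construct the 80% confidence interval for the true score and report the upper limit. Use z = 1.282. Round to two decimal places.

16.75

r_full = 2·0.809 / (1 + 0.809) ≃ 0.8944
SEM = 6.6000 × √(1 − 0.8944) = 6.6000 × √0.1056 ≃ 6.6000 × 0.3249 ≃ 2.1446
1.282 × SEM ≃ 2.7493
Upper limit = 14 + 2.7493 ≃ 16.7493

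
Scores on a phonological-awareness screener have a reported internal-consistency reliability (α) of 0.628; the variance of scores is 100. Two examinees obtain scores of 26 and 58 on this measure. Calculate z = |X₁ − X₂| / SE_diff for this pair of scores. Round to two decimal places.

SD = √100 = 10.0000
SEM = 10.0000×√(1 − 0.6280) ≈ 6.0992
SE_diff = SEM × √2 ≈ 6.0992 × 1.4142 ≈ 8.6255
z = 32 / 8.6255 ≈ 3.7099

3.71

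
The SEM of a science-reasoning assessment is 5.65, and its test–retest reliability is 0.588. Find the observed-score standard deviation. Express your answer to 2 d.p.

SD = SEM / √(1 − r) = 5.65 / √0.4120 ≈ 5.65 / 0.6419 ≈ 8.8024

8.80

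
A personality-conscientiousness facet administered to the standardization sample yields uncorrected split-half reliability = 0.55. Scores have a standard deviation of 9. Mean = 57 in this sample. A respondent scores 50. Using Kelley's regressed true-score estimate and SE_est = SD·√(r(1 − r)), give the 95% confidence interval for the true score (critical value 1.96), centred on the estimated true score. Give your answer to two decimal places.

r_full = 2·0.55 / (1 + 0.55) ≈ 0.7097
T̂ = r·X + (1 − r)·M = 0.7097·50 + 0.2903·57 ≈ 35.4839 + 16.5484 ≈ 52.0323
SE_est = SD · √(r(1 − r)) = 9.0000 · √0.2060 ≈ 9.0000 · 0.4539 ≈ 4.0852
CI = 52.0323 ± 1.96 · 4.0852 → [44.0253, 60.0393]

[44.03, 60.04]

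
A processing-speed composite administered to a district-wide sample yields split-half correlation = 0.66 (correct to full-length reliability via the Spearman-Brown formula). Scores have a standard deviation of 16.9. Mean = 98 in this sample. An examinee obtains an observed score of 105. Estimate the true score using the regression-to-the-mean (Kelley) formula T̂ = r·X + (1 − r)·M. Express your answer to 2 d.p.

103.57

Spearman-Brown: r = 2(0.66) / (1 + 0.66) = 1.3200 / 1.6600 ≈ 0.7952
Estimated true score = 0.7952*105 + (1 − 0.7952)*98 ≈ 103.5663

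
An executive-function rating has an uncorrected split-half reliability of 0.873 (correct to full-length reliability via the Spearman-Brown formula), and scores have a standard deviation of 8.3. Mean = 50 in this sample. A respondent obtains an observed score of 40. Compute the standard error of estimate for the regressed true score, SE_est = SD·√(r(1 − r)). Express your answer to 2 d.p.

2.09

Spearman-Brown: r = 2(0.873) / (1 + 0.873) = 1.746 / 1.873 ≃ 0.932
SE_est = 8.300*√(0.932*0.068) ≃ 2.087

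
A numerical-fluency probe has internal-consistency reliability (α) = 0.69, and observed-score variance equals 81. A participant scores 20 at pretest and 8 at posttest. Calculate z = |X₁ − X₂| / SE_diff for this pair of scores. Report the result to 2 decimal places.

SD = √81 ≃ 9.0000
SEM = 9.0000 · √(1 − 0.6900) = 9.0000 · √0.3100 ≃ 9.0000 · 0.5568 ≃ 5.0110
SE_diff = √2 · SEM ≃ 7.0866
z = |20 − 8| / 7.0866 = 12 / 7.0866 ≃ 1.6933

1.69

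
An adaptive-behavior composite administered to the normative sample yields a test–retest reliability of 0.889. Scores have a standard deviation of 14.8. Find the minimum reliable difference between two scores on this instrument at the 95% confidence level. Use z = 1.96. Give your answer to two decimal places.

13.67

SEM = 14.800 × √(1 − 0.889) = 14.800 × √0.111 ≈ 14.800 × 0.333 ≈ 4.931
SE_diff = SEM × √2 ≈ 4.931 × 1.414 ≈ 6.973
Smallest detectable difference = 1.96×6.973 ≈ 13.668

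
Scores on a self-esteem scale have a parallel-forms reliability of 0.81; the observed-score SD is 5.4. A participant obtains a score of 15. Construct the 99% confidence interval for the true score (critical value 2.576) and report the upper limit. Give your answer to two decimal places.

21.06

SEM = 5.400 * √(1 − 0.810) = 5.400 * √0.190 ≈ 5.400 * 0.436 ≈ 2.354
2.576 * SEM ≈ 6.063
Upper limit = 15 + 6.063 ≈ 21.063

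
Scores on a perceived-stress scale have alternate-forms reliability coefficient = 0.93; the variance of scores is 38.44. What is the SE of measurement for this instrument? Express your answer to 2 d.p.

1.64

σ = 38.44^(1/2) = 6.200
SEM = 6.200×√(1 − 0.930) ≈ 1.640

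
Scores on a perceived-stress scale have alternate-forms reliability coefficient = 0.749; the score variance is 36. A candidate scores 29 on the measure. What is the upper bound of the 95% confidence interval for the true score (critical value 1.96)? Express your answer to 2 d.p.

σ = 36^(1/2) = 6.0000
SEM = 6.0000 * √(1 − 0.7490) = 6.0000 * √0.2510 ≃ 6.0000 * 0.5010 ≃ 3.0060
1.96 * SEM ≃ 5.8917
Upper limit = 29 + 5.8917 ≃ 34.8917

34.89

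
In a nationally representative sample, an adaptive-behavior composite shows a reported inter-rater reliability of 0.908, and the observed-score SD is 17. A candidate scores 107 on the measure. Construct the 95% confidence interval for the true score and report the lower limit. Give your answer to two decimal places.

The standard error of measurement is 17.00000×√(1 − 0.90800) ≈ 17.00000×0.30332 ≈ 5.15636.
1.96 × SEM ≈ 10.10646
Lower bound: 107 − 10.10646 = 96.89354

96.89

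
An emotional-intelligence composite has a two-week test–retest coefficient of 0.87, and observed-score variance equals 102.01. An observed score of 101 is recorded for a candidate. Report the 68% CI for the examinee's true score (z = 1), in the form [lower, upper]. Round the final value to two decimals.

[97.36, 104.64]

SD = √102.01 ≃ 10.100
The standard error of measurement is 10.100*√(1 − 0.870) ≃ 10.100*0.361 ≃ 3.642.
1 * SEM ≃ 3.642
Interval: (97.358, 104.642)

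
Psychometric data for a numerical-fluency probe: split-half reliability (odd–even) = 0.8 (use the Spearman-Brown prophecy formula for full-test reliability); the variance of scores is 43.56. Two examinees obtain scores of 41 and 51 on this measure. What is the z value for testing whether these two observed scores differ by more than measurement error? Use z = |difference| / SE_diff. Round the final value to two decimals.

3.21

SD = √43.56 ≈ 6.6000
Spearman-Brown: r = 2(0.8) / (1 + 0.8) = 1.6000 / 1.8000 ≈ 0.8889
SEM = 6.6000 * √(1 − 0.8889) = 6.6000 * √0.1111 ≈ 6.6000 * 0.3333 ≈ 2.2000
SE_diff = SEM * √2 ≈ 2.2000 * 1.4142 ≈ 3.1113
z = |41 − 51| / 3.1113 = 10 / 3.1113 ≈ 3.2141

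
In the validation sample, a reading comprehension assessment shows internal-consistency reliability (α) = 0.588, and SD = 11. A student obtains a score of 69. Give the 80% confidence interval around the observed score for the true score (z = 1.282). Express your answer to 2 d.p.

SEM = 11.0000×√(1 − 0.5880) ≃ 7.0606
Half-width = 1.282×7.0606 ≃ 9.0517
80% CI: 69 ± 9.0517 = [59.9483, 78.0517]

[59.95, 78.05]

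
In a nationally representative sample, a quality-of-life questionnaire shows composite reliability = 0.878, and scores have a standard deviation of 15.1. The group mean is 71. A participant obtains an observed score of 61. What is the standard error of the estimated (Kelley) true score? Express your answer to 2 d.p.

SE_est = 15.10000*√(0.87800*0.12200) ≃ 4.94202

4.94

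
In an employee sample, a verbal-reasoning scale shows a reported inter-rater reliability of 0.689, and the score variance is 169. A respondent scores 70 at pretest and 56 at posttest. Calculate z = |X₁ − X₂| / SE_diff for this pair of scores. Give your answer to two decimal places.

σ = 169^(1/2) = 13.0000
SEM = 13.0000 × √(1 − 0.6890) = 13.0000 × √0.3110 ≈ 13.0000 × 0.5577 ≈ 7.2498
Standard error of the difference = 7.2498·√2 ≈ 10.2527
z = |70 − 56| / 10.2527 = 14 / 10.2527 ≈ 1.3655

1.37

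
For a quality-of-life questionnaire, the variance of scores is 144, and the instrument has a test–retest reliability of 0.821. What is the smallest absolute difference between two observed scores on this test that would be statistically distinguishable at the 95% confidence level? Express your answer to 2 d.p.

14.07

σ = 144^(1/2) = 12.0000
SEM = 12.0000 * √(1 − 0.8210) = 12.0000 * √0.1790 ≈ 12.0000 * 0.4231 ≈ 5.0770
SE_diff = SEM * √2 ≈ 5.0770 * 1.4142 ≈ 7.1800
Smallest detectable difference = 1.96*7.1800 ≈ 14.0727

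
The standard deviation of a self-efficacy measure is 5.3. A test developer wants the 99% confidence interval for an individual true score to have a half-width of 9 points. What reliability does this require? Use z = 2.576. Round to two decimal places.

Required SEM = 9 / 2.576 ≈ 3.4938
Required reliability = 1 − (SEM/SD)² = 1 − 0.4346 ≈ 0.5654

0.57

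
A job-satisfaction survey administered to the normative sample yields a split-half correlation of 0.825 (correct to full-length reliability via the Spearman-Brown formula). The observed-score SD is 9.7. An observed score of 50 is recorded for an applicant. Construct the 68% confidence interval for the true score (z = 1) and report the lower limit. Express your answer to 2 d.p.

Spearman-Brown: r = 2(0.825) / (1 + 0.825) = 1.650 / 1.825 ≈ 0.904
SEM = 9.700 * √(1 − 0.904) = 9.700 * √0.096 ≈ 9.700 * 0.310 ≈ 3.004
Half-width = 1*3.004 ≈ 3.004
Lower limit = 50 − 3.004 ≈ 46.996

47.00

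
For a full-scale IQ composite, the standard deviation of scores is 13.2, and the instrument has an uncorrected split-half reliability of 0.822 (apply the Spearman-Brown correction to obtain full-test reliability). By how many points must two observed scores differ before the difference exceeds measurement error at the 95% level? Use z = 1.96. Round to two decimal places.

Full-length reliability (Spearman-Brown) = 2(0.822)/(1+0.822) ≃ 0.902
SEM = 13.200 · √(1 − 0.902) = 13.200 · √0.098 ≃ 13.200 · 0.313 ≃ 4.126
SE_diff = SEM · √2 ≃ 4.126 · 1.414 ≃ 5.835
Smallest detectable difference = 1.96·5.835 ≃ 11.436

11.44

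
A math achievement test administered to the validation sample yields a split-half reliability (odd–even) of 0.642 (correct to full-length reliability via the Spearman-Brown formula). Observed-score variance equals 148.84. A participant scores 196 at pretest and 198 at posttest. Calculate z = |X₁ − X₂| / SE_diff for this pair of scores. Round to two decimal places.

SD = √148.84 = 12.2000
Spearman-Brown: r = 2(0.642) / (1 + 0.642) = 1.2840 / 1.6420 ≈ 0.7820
The standard error of measurement is 12.2000·√(1 − 0.7820) ≈ 12.2000·0.4669 ≈ 5.6966.
SE_diff = SEM · √2 ≈ 5.6966 · 1.4142 ≈ 8.0562
z = 2 / 8.0562 ≈ 0.2483

0.25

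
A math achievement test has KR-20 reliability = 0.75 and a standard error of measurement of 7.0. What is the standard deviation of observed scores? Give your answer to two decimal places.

14.00

SD = 7.0 / √(1 − 0.75) ≃ 14.000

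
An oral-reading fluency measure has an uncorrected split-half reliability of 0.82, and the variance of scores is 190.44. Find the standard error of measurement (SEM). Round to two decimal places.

SD = √190.44 = 13.800
Spearman-Brown: r = 2(0.82) / (1 + 0.82) = 1.640 / 1.820 ≃ 0.901
SEM = 13.800 × √(1 − 0.901) = 13.800 × √0.099 ≃ 13.800 × 0.314 ≃ 4.340

4.34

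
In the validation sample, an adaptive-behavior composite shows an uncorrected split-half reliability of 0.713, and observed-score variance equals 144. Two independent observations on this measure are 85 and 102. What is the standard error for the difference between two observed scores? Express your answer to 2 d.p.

σ = 144^(1/2) = 12.0000
r_full = 2·0.713 / (1 + 0.713) ≈ 0.8325
SEM = 12.0000 · √(1 − 0.8325) = 12.0000 · √0.1675 ≈ 12.0000 · 0.4093 ≈ 4.9118
SE_diff = SEM · √2 ≈ 4.9118 · 1.4142 ≈ 6.9464

6.95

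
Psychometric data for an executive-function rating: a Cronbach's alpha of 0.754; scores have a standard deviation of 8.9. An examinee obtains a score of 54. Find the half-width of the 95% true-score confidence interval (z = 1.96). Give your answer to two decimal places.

8.65

The standard error of measurement is 8.90000·√(1 − 0.75400) ≃ 8.90000·0.49598 ≃ 4.41426.
Half-width = 1.96·4.41426 ≃ 8.65194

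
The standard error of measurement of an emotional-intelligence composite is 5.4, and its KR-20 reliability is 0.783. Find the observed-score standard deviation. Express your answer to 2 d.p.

SD = SEM / √(1 − r) = 5.4 / √0.2170 ≃ 5.4 / 0.4658 ≃ 11.5921

11.59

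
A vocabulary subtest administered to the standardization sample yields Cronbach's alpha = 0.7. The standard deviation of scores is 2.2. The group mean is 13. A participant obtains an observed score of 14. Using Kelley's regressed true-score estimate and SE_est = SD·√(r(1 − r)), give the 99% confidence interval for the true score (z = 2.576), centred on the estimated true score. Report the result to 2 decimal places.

[11.10, 16.30]

Estimated true score = 0.70000*14 + (1 − 0.70000)*13 ≈ 13.70000
SE_est = 2.20000*√(0.70000*0.30000) ≈ 1.00817
99% CI: 13.70000 ± 2.59704 ≈ (11.10296, 16.29704)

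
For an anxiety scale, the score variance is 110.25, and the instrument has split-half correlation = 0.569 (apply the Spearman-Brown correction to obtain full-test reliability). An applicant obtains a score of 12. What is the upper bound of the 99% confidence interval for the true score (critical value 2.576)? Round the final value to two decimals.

σ = 110.25^(1/2) = 10.500
Spearman-Brown: r = 2(0.569) / (1 + 0.569) = 1.138 / 1.569 ≈ 0.725
SEM = 10.500×√(1 − 0.725) ≈ 5.503
2.576 × SEM ≈ 14.176
Upper limit = 12 + 14.176 ≈ 26.176

26.18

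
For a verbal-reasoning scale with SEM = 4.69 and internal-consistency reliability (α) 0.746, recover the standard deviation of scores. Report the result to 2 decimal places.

9.31

σ = SEM·(1 − r)^(−1/2) ≈ 4.69·1.98419 ≈ 9.30585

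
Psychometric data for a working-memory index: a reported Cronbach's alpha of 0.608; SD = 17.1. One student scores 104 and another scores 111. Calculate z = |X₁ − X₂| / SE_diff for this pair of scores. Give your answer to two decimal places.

SEM = 17.10000 · √(1 − 0.60800) = 17.10000 · √0.39200 ≃ 17.10000 · 0.62610 ≃ 10.70629
SE_diff = √2 · SEM ≃ 15.14099
z = |104 − 111| / 15.14099 = 7 / 15.14099 ≃ 0.46232

0.46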